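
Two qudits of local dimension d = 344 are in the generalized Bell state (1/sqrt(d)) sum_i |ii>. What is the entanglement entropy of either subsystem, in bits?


For a maximally entangled state in d x d:
S = log2(d) = log2(344)
= 8.4263

8.4263


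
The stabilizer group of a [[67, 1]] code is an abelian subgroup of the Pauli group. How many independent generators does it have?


For an [[n,k]] stabilizer code:
Number of stabilizer generators = n - k
= 67 - 1
= 66

66


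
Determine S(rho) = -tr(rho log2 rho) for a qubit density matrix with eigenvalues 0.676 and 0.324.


S = -p*log2(p) - (1-p)*log2(1-p)
p = 0.6760, 1-p = 0.3240
= -0.6760 * log2(0.6760) - 0.3240 * log2(0.3240)
= -(-0.3819) - (-0.5268)
= 0.9087

0.9087


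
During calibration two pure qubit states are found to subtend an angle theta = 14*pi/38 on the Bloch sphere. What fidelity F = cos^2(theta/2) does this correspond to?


For states separated by angle theta on Bloch sphere:
F = cos^2(theta/2)
theta = 14*pi/38 = 1.1574
theta/2 = 0.5787
cos(theta/2) = 0.8372
F = 0.7008

0.7008


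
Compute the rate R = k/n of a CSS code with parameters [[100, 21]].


Code rate R = k/n
= 21/100
= 0.2100

0.2100


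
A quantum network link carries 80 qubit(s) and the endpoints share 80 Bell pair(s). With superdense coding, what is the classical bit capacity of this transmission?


Superdense coding allows 2 classical bits per shared entangled pair.
80 pair(s) -> 2 * 80 = 160 classical bits

160


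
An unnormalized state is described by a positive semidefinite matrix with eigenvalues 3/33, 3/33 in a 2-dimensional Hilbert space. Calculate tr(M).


tr(M) = sum of eigenvalues
= 3/33 + 3/33
= 6/33
= 0.1818

0.1818


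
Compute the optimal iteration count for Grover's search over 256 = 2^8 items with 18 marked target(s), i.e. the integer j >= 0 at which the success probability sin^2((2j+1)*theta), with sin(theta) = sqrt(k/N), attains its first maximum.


After j Grover iterations the success probability is P(j) = sin^2((2j+1)*theta), where sin(theta) = sqrt(k/N).
N = 2^8 = 256, k = 18
sin(theta) = sqrt(k/N) = 0.2651650429
theta = arcsin(sqrt(k/N)) = 0.2683750886 rad
P(j) reaches its first maximum when (2j+1)*theta is as close as possible to pi/2, i.e. j = round(pi/(4*theta) - 1/2).
pi/(4*theta) - 1/2 = 2.4265
(For comparison, the common estimate pi/4 * sqrt(N/k) = 2.9619; the exact maximiser is used here.)
Optimal iterations = 2

2


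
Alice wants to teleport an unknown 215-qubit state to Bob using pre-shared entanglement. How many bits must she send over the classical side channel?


Quantum teleportation requires 2 classical bits per qubit teleported.
215 qubit(s) -> 2 * 215 = 430 classical bits

430


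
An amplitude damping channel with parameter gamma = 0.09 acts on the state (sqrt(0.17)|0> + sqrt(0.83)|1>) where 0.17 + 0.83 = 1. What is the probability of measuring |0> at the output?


For amplitude damping with parameter gamma on state sqrt(a)|0> + sqrt(b)|1>:
alpha^2 = 0.17, beta^2 = 0.83
P(|0>) = alpha^2 + gamma * beta^2
= 0.17 + 0.09 * 0.83
= 0.17 + 0.0747
= 0.2447

0.2447


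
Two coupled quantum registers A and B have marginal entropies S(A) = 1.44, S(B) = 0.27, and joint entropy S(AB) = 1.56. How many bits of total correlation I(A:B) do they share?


I(A:B) = S(A) + S(B) - S(AB)
= 1.44 + 0.27 - 1.56
= 0.1500

0.1500


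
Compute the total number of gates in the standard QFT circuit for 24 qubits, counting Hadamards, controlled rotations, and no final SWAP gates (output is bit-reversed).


Hadamard gates: 24
Controlled rotations: n*(n-1)/2 = 24*23/2 = 276
SWAP gates: 0 (omitted)
Total = 24 + 276
= 300

300


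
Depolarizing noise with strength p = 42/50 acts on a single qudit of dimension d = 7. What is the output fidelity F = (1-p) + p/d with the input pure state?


F = (1-p) + p/d
= (1 - 0.8400) + 0.8400/7
= 0.1600 + 0.1200
= 0.2800

0.2800


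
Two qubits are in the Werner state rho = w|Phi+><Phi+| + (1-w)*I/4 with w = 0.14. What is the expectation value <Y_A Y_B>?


|Phi+> = (|00> + |11>)/sqrt(2)
For the pure Bell state, <Y_A Y_B> = -1 (Bell-state Pauli correlator).
The maximally-mixed part I/4 has tr(I/4 * P tensor P) = 0 for any traceless Pauli P.
So <Y_A Y_B>_rho = w * (-1) + (1 - w) * 0
= 0.14 * (-1)
= -0.1400

-0.1400


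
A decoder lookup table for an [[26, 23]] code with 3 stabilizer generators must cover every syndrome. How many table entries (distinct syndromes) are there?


Each stabilizer generator gives a binary (+1 or -1) measurement outcome.
With 3 independent generators:
Total syndromes = 2^3
= 8

8


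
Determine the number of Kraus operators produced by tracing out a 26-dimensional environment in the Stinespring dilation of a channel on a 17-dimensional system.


Tracing out the environment in an orthonormal basis {|i>_E} gives Kraus operators K_i = <i|_E U |0>_E.
Number of Kraus operators = dim(H_env) = d_env
= 26

26


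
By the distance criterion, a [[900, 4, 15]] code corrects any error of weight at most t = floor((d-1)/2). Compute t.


Code parameters: [[900, 4, 15]], distance d = 15.
Number of correctable errors = floor((d-1)/2)
= floor((15 - 1)/2)
= floor(14/2)
= 7

7


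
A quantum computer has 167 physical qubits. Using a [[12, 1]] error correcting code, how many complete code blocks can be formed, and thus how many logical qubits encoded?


Each code block uses 12 physical qubits for 1 logical qubit(s).
Number of complete blocks = floor(167 / 12) = 13
Logical qubits = 13 * 1
= 13

13


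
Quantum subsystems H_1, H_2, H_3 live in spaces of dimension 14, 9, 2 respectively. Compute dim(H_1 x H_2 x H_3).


dim(H_1 x H_2 x H_3) = 14 * 9 * 2
= 126 * 2
= 252

252


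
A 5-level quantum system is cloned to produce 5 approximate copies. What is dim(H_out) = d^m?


Output space = H^(tensor 5) where dim(H) = 5
dim = 5^5
= 25 (after 2 factors)
= 125 (after 3 factors)
= 625 (after 4 factors)
= 3125 (after 5 factors)
= 3125

3125


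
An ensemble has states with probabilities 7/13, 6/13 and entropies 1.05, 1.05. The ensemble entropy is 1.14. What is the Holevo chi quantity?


chi = S(rho) - sum_i p_i * S(rho_i)
Weighted entropy = 7/13 * 1.05 + 6/13 * 1.05
= 1.0500
chi = 1.14 - 1.0500
= 0.0900

0.0900


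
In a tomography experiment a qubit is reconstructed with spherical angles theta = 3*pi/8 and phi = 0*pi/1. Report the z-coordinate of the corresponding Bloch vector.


theta = 1.1781, phi = 0.0000
r_z = cos(theta) = 0.3827

0.3827


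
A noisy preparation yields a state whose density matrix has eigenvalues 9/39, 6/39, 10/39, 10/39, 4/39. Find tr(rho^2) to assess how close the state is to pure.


tr(rho^2) = sum of eigenvalues squared
= (9/39)^2 + (6/39)^2 + (10/39)^2 + (10/39)^2 + (4/39)^2
= (81 + 36 + 100 + 100 + 16) / 1521
= 333/1521
= 0.2189

0.2189


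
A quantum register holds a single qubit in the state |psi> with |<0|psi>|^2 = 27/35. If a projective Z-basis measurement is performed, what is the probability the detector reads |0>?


|alpha|^2 = 27/35 = 0.7714
|beta|^2 = 1 - 27/35 = 8/35 = 0.2286
P(|0>) = |alpha|^2 = 0.7714

0.7714


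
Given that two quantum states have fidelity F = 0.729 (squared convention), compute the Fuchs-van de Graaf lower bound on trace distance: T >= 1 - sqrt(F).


Fuchs-van de Graaf (squared-fidelity convention): 1 - sqrt(F) <= T <= sqrt(1 - F).
Lower bound: T >= 1 - sqrt(F)
sqrt(F) = sqrt(0.729) = 0.8538
T >= 1 - 0.8538
T >= 0.1462

0.1462


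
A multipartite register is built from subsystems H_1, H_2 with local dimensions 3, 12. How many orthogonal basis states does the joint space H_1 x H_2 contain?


dim(H_1 x H_2) = 3 * 12
= 36

36


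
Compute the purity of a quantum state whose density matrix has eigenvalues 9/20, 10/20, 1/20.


tr(rho^2) = sum of eigenvalues squared
= (9/20)^2 + (10/20)^2 + (1/20)^2
= (81 + 100 + 1) / 400
= 182/400
= 0.4550

0.4550


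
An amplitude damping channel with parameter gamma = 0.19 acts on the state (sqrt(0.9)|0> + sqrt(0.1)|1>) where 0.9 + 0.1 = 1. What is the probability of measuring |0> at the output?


For amplitude damping with parameter gamma on state sqrt(a)|0> + sqrt(b)|1>:
alpha^2 = 0.9, beta^2 = 0.1
P(|0>) = alpha^2 + gamma * beta^2
= 0.9 + 0.19 * 0.1
= 0.9 + 0.0190
= 0.9190

0.9190


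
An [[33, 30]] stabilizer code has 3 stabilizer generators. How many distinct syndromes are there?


Each stabilizer generator gives a binary (+1 or -1) measurement outcome.
With 3 independent generators:
Total syndromes = 2^3
= 8

8


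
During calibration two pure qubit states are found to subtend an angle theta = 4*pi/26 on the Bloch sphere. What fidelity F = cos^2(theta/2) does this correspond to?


For states separated by angle theta on Bloch sphere:
F = cos^2(theta/2)
theta = 4*pi/26 = 0.4833
theta/2 = 0.2417
cos(theta/2) = 0.9709
F = 0.9427

0.9427


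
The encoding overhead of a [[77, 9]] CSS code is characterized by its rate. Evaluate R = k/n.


Code rate R = k/n
= 9/77
= 0.1169

0.1169


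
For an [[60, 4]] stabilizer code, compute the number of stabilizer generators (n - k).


For an [[n,k]] stabilizer code:
Number of stabilizer generators = n - k
= 60 - 4
= 56

56


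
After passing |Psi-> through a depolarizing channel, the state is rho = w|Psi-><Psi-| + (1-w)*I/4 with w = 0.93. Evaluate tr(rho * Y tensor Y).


|Psi-> = (|01> - |10>)/sqrt(2)
For the pure Bell state, <Y_A Y_B> = -1 (Bell-state Pauli correlator).
The maximally-mixed part I/4 has tr(I/4 * P tensor P) = 0 for any traceless Pauli P.
So <Y_A Y_B>_rho = w * (-1) + (1 - w) * 0
= 0.93 * (-1)
= -0.9300

-0.9300


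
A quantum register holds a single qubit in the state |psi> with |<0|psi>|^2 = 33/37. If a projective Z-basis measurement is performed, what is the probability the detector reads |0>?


|alpha|^2 = 33/37 = 0.8919
|beta|^2 = 1 - 33/37 = 4/37 = 0.1081
P(|0>) = |alpha|^2 = 0.8919

0.8919


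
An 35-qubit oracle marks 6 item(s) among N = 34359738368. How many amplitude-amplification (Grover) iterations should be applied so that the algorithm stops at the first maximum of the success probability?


After j Grover iterations the success probability is P(j) = sin^2((2j+1)*theta), where sin(theta) = sqrt(k/N).
N = 2^35 = 34359738368, k = 6
sin(theta) = sqrt(k/N) = 1.321449896e-05
theta = arcsin(sqrt(k/N)) = 1.321449896e-05 rad
P(j) reaches its first maximum when (2j+1)*theta is as close as possible to pi/2, i.e. j = round(pi/(4*theta) - 1/2).
pi/(4*theta) - 1/2 = 59434.0776
(For comparison, the common estimate pi/4 * sqrt(N/k) = 59434.5776; the exact maximiser is used here.)
Optimal iterations = 59434

59434


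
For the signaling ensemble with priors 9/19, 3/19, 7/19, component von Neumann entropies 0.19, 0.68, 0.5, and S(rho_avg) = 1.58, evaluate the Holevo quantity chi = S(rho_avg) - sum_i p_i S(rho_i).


chi = S(rho) - sum_i p_i * S(rho_i)
Weighted entropy = 9/19 * 0.19 + 3/19 * 0.68 + 7/19 * 0.5
= 0.3816
chi = 1.58 - 0.3816
= 1.1984

1.1984


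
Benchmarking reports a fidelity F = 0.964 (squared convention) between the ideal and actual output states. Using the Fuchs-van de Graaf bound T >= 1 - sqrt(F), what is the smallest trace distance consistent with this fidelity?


Fuchs-van de Graaf (squared-fidelity convention): 1 - sqrt(F) <= T <= sqrt(1 - F).
Lower bound: T >= 1 - sqrt(F)
sqrt(F) = sqrt(0.964) = 0.9818
T >= 1 - 0.9818
T >= 0.0182

0.0182


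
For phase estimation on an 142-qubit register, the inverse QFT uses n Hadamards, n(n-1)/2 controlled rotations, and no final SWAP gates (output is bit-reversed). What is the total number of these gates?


Hadamard gates: 142
Controlled rotations: n*(n-1)/2 = 142*141/2 = 10011
SWAP gates: 0 (omitted)
Total = 142 + 10011
= 10153

10153


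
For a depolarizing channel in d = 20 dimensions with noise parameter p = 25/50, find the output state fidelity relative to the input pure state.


F = (1-p) + p/d
= (1 - 0.5000) + 0.5000/20
= 0.5000 + 0.0250
= 0.5250

0.5250


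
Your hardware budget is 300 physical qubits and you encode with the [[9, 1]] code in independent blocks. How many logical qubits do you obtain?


Each code block uses 9 physical qubits for 1 logical qubit(s).
Number of complete blocks = floor(300 / 9) = 33
Logical qubits = 33 * 1
= 33

33


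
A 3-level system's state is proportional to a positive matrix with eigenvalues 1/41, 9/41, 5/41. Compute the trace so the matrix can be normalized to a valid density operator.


tr(M) = sum of eigenvalues
= 1/41 + 9/41 + 5/41
= 15/41
= 0.3659

0.3659


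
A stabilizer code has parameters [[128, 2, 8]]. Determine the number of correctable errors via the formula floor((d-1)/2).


Code parameters: [[128, 2, 8]], distance d = 8.
Number of correctable errors = floor((d-1)/2)
= floor((8 - 1)/2)
= floor(7/2)
= 3

3


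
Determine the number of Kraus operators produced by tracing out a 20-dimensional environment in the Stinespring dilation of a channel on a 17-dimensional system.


Tracing out the environment in an orthonormal basis {|i>_E} gives Kraus operators K_i = <i|_E U |0>_E.
Number of Kraus operators = dim(H_env) = d_env
= 20

20


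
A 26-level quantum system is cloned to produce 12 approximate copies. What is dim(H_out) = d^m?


Output space = H^(tensor 12) where dim(H) = 26
dim = 26^12
= 676 (after 2 factors)
= 17576 (after 3 factors)
= 456976 (after 4 factors)
= 11881376 (after 5 factors)
= 308915776 (after 6 factors)
= 8031810176 (after 7 factors)
= 208827064576 (after 8 factors)
= 5429503678976 (after 9 factors)
= 141167095653376 (after 10 factors)
= 3670344486987776 (after 11 factors)
= 95428956661682176 (after 12 factors)
= 95428956661682176

95428956661682176


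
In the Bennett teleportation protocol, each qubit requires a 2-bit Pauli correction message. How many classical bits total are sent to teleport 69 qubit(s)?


Quantum teleportation requires 2 classical bits per qubit teleported.
69 qubit(s) -> 2 * 69 = 138 classical bits

138


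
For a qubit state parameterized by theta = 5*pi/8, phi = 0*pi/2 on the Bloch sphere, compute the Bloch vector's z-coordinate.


theta = 1.9635, phi = 0.0000
r_z = cos(theta) = -0.3827

-0.3827


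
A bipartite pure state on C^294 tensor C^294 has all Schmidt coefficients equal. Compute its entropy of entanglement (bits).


For a maximally entangled state in d x d:
S = log2(d) = log2(294)
= 8.1997

8.1997


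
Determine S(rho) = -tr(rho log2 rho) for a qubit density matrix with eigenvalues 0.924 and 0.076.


S = -p*log2(p) - (1-p)*log2(1-p)
p = 0.9240, 1-p = 0.0760
= -0.9240 * log2(0.9240) - 0.0760 * log2(0.0760)
= -(-0.1054) - (-0.2826)
= 0.3879

0.3879


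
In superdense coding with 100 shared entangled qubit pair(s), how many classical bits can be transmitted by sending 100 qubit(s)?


Superdense coding allows 2 classical bits per shared entangled pair.
100 pair(s) -> 2 * 100 = 200 classical bits

200


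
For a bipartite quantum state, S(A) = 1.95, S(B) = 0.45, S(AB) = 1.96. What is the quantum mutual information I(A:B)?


I(A:B) = S(A) + S(B) - S(AB)
= 1.95 + 0.45 - 1.96
= 0.4400

0.4400


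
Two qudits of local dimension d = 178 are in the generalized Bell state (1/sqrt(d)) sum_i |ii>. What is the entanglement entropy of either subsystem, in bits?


For a maximally entangled state in d x d:
S = log2(d) = log2(178)
= 7.4757

7.4757


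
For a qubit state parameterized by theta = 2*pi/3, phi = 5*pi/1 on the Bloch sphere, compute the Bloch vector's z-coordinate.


theta = 2.0944, phi = 15.7080
r_z = cos(theta) = -0.5000

-0.5000


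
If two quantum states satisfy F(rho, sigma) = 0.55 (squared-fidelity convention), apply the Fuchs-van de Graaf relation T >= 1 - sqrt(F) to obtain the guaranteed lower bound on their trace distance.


Fuchs-van de Graaf (squared-fidelity convention): 1 - sqrt(F) <= T <= sqrt(1 - F).
Lower bound: T >= 1 - sqrt(F)
sqrt(F) = sqrt(0.55) = 0.7416
T >= 1 - 0.7416
T >= 0.2584

0.2584


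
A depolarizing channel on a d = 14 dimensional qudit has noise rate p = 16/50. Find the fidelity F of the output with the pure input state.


F = (1-p) + p/d
= (1 - 0.3200) + 0.3200/14
= 0.6800 + 0.0229
= 0.7029

0.7029


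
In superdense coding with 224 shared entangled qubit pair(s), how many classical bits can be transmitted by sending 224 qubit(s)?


Superdense coding allows 2 classical bits per shared entangled pair.
224 pair(s) -> 2 * 224 = 448 classical bits

448


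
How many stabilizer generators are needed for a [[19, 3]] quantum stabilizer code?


For an [[n,k]] stabilizer code:
Number of stabilizer generators = n - k
= 19 - 3
= 16

16


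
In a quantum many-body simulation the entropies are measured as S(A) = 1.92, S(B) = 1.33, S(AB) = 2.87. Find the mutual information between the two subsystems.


I(A:B) = S(A) + S(B) - S(AB)
= 1.92 + 1.33 - 2.87
= 0.3800

0.3800


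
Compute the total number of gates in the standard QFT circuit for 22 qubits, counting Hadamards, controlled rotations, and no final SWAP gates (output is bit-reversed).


Hadamard gates: 22
Controlled rotations: n*(n-1)/2 = 22*21/2 = 231
SWAP gates: 0 (omitted)
Total = 22 + 231
= 253

253


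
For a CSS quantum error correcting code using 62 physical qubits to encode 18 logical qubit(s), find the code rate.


Code rate R = k/n
= 18/62
= 0.2903

0.2903


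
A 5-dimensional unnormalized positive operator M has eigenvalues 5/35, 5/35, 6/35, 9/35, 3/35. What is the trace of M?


tr(M) = sum of eigenvalues
= 5/35 + 5/35 + 6/35 + 9/35 + 3/35
= 28/35
= 0.8000

0.8000


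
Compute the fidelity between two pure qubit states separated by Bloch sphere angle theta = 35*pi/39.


For states separated by angle theta on Bloch sphere:
F = cos^2(theta/2)
theta = 35*pi/39 = 2.8194
theta/2 = 1.4097
cos(theta/2) = 0.1604
F = 0.0257

0.0257


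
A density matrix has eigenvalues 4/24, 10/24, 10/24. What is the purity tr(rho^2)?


tr(rho^2) = sum of eigenvalues squared
= (4/24)^2 + (10/24)^2 + (10/24)^2
= (16 + 100 + 100) / 576
= 216/576
= 0.3750

0.3750


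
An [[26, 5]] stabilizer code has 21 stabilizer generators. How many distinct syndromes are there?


Each stabilizer generator gives a binary (+1 or -1) measurement outcome.
With 21 independent generators:
Total syndromes = 2^21
= 2097152

2097152


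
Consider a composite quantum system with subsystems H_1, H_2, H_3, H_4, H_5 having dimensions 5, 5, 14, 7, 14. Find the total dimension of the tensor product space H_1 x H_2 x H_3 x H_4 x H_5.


dim(H_1 x H_2 x H_3 x H_4 x H_5) = 5 * 5 * 14 * 7 * 14
= 25 * 14 * 7 * 14
= 350 * 7 * 14
= 2450 * 14
= 34300

34300


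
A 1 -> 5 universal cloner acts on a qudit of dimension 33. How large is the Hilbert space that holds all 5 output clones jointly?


Output space = H^(tensor 5) where dim(H) = 33
dim = 33^5
= 1089 (after 2 factors)
= 35937 (after 3 factors)
= 1185921 (after 4 factors)
= 39135393 (after 5 factors)
= 39135393

39135393


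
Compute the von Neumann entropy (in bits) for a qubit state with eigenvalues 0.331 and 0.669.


S = -p*log2(p) - (1-p)*log2(1-p)
p = 0.3310, 1-p = 0.6690
= -0.3310 * log2(0.3310) - 0.6690 * log2(0.6690)
= -(-0.5280) - (-0.3880)
= 0.9159

0.9159


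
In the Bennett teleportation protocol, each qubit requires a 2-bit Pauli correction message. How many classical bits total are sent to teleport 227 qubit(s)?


Quantum teleportation requires 2 classical bits per qubit teleported.
227 qubit(s) -> 2 * 227 = 454 classical bits

454


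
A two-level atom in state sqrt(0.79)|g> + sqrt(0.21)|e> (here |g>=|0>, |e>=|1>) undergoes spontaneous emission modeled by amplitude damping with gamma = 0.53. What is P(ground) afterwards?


For amplitude damping with parameter gamma on state sqrt(a)|0> + sqrt(b)|1>:
alpha^2 = 0.79, beta^2 = 0.21
P(|0>) = alpha^2 + gamma * beta^2
= 0.79 + 0.53 * 0.21
= 0.79 + 0.1113
= 0.9013

0.9013


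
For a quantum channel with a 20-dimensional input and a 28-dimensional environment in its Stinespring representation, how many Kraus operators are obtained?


Tracing out the environment in an orthonormal basis {|i>_E} gives Kraus operators K_i = <i|_E U |0>_E.
Number of Kraus operators = dim(H_env) = d_env
= 28

28


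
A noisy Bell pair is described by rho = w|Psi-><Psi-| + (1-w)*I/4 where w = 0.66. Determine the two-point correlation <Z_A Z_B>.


|Psi-> = (|01> - |10>)/sqrt(2)
For the pure Bell state, <Z_A Z_B> = -1 (Bell-state Pauli correlator).
The maximally-mixed part I/4 has tr(I/4 * P tensor P) = 0 for any traceless Pauli P.
So <Z_A Z_B>_rho = w * (-1) + (1 - w) * 0
= 0.66 * (-1)
= -0.6600

-0.6600


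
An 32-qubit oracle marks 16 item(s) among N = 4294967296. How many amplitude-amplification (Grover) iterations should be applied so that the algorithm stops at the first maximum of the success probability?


After j Grover iterations the success probability is P(j) = sin^2((2j+1)*theta), where sin(theta) = sqrt(k/N).
N = 2^32 = 4294967296, k = 16
sin(theta) = sqrt(k/N) = 6.103515625e-05
theta = arcsin(sqrt(k/N)) = 6.103515629e-05 rad
P(j) reaches its first maximum when (2j+1)*theta is as close as possible to pi/2, i.e. j = round(pi/(4*theta) - 1/2).
pi/(4*theta) - 1/2 = 12867.4635
(For comparison, the common estimate pi/4 * sqrt(N/k) = 12867.9635; the exact maximiser is used here.)
Optimal iterations = 12867

12867


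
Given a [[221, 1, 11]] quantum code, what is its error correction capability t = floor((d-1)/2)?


Code parameters: [[221, 1, 11]], distance d = 11.
Number of correctable errors = floor((d-1)/2)
= floor((11 - 1)/2)
= floor(10/2)
= 5

5


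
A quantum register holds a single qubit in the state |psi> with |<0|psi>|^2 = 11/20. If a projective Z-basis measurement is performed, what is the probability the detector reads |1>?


|alpha|^2 = 11/20 = 0.5500
|beta|^2 = 1 - 11/20 = 9/20 = 0.4500
P(|1>) = |beta|^2 = 0.4500

0.4500


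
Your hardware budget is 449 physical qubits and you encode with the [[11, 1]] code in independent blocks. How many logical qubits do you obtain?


Each code block uses 11 physical qubits for 1 logical qubit(s).
Number of complete blocks = floor(449 / 11) = 40
Logical qubits = 40 * 1
= 40

40


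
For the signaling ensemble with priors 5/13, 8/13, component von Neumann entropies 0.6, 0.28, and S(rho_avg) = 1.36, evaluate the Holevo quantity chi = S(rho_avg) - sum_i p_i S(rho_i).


chi = S(rho) - sum_i p_i * S(rho_i)
Weighted entropy = 5/13 * 0.6 + 8/13 * 0.28
= 0.4031
chi = 1.36 - 0.4031
= 0.9569

0.9569


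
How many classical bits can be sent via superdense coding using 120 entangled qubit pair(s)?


Superdense coding allows 2 classical bits per shared entangled pair.
120 pair(s) -> 2 * 120 = 240 classical bits

240


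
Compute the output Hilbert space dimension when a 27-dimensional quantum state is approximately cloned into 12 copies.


Output space = H^(tensor 12) where dim(H) = 27
dim = 27^12
= 729 (after 2 factors)
= 19683 (after 3 factors)
= 531441 (after 4 factors)
= 14348907 (after 5 factors)
= 387420489 (after 6 factors)
= 10460353203 (after 7 factors)
= 282429536481 (after 8 factors)
= 7625597484987 (after 9 factors)
= 205891132094649 (after 10 factors)
= 5559060566555523 (after 11 factors)
= 150094635296999121 (after 12 factors)
= 150094635296999121

150094635296999121


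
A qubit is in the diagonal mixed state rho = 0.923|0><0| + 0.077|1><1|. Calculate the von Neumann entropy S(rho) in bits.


S = -p*log2(p) - (1-p)*log2(1-p)
p = 0.9230, 1-p = 0.0770
= -0.9230 * log2(0.9230) - 0.0770 * log2(0.0770)
= -(-0.1067) - (-0.2848)
= 0.3915

0.3915


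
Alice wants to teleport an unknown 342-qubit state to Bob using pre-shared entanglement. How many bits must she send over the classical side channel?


Quantum teleportation requires 2 classical bits per qubit teleported.
342 qubit(s) -> 2 * 342 = 684 classical bits

684


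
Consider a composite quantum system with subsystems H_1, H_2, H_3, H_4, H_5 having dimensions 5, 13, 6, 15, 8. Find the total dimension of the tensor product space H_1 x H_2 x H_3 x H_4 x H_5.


dim(H_1 x H_2 x H_3 x H_4 x H_5) = 5 * 13 * 6 * 15 * 8
= 65 * 6 * 15 * 8
= 390 * 15 * 8
= 5850 * 8
= 46800

46800


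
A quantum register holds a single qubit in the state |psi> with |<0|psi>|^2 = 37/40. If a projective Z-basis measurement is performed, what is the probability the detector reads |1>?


|alpha|^2 = 37/40 = 0.9250
|beta|^2 = 1 - 37/40 = 3/40 = 0.0750
P(|1>) = |beta|^2 = 0.0750

0.0750


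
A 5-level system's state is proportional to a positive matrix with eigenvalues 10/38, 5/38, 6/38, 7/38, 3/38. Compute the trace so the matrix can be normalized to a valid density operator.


tr(M) = sum of eigenvalues
= 10/38 + 5/38 + 6/38 + 7/38 + 3/38
= 31/38
= 0.8158

0.8158


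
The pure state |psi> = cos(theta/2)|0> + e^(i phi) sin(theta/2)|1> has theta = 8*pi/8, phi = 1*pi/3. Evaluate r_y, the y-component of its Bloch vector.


theta = 3.1416, phi = 1.0472
r_y = sin(theta)*sin(phi) = 0.0000 * 0.8660
r_y = 0.0000

0.0000


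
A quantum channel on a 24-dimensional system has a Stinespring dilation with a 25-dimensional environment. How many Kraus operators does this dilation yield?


Tracing out the environment in an orthonormal basis {|i>_E} gives Kraus operators K_i = <i|_E U |0>_E.
Number of Kraus operators = dim(H_env) = d_env
= 25

25


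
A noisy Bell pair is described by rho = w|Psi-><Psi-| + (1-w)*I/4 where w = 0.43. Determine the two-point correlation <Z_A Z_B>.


|Psi-> = (|01> - |10>)/sqrt(2)
For the pure Bell state, <Z_A Z_B> = -1 (Bell-state Pauli correlator).
The maximally-mixed part I/4 has tr(I/4 * P tensor P) = 0 for any traceless Pauli P.
So <Z_A Z_B>_rho = w * (-1) + (1 - w) * 0
= 0.43 * (-1)
= -0.4300

-0.4300


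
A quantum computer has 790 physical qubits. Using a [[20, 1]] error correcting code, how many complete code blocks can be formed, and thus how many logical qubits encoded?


Each code block uses 20 physical qubits for 1 logical qubit(s).
Number of complete blocks = floor(790 / 20) = 39
Logical qubits = 39 * 1
= 39

39


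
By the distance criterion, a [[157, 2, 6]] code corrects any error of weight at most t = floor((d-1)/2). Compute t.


Code parameters: [[157, 2, 6]], distance d = 6.
Number of correctable errors = floor((d-1)/2)
= floor((6 - 1)/2)
= floor(5/2)
= 2

2


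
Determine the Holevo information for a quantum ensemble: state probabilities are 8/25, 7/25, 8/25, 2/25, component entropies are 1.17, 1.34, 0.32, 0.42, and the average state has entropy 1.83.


chi = S(rho) - sum_i p_i * S(rho_i)
Weighted entropy = 8/25 * 1.17 + 7/25 * 1.34 + 8/25 * 0.32 + 2/25 * 0.42
= 0.8856
chi = 1.83 - 0.8856
= 0.9444

0.9444


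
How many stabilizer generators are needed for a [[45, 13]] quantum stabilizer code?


For an [[n,k]] stabilizer code:
Number of stabilizer generators = n - k
= 45 - 13
= 32

32


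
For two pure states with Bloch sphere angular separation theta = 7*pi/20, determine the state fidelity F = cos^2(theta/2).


For states separated by angle theta on Bloch sphere:
F = cos^2(theta/2)
theta = 7*pi/20 = 1.0996
theta/2 = 0.5498
cos(theta/2) = 0.8526
F = 0.7270

0.7270


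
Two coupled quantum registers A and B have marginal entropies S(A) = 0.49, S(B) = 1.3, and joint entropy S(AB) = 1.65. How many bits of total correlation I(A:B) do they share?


I(A:B) = S(A) + S(B) - S(AB)
= 0.49 + 1.3 - 1.65
= 0.1400

0.1400


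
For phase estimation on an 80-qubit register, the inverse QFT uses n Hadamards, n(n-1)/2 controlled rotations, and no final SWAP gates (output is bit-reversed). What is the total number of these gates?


Hadamard gates: 80
Controlled rotations: n*(n-1)/2 = 80*79/2 = 3160
SWAP gates: 0 (omitted)
Total = 80 + 3160
= 3240

3240


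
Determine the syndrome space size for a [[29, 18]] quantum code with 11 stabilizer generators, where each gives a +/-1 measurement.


Each stabilizer generator gives a binary (+1 or -1) measurement outcome.
With 11 independent generators:
Total syndromes = 2^11
= 2048

2048


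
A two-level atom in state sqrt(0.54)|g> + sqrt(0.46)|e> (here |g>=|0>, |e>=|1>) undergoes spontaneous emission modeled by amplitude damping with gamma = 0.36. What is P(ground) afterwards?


For amplitude damping with parameter gamma on state sqrt(a)|0> + sqrt(b)|1>:
alpha^2 = 0.54, beta^2 = 0.46
P(|0>) = alpha^2 + gamma * beta^2
= 0.54 + 0.36 * 0.46
= 0.54 + 0.1656
= 0.7056

0.7056


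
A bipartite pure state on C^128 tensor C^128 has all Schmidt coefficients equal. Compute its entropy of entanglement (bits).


For a maximally entangled state in d x d:
S = log2(d) = log2(128)
= 7.0000

7.0000


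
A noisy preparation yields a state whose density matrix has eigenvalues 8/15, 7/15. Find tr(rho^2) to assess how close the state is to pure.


tr(rho^2) = sum of eigenvalues squared
= (8/15)^2 + (7/15)^2
= (64 + 49) / 225
= 113/225
= 0.5022

0.5022


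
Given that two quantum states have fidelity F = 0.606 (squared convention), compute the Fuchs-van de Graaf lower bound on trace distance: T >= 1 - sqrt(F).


Fuchs-van de Graaf (squared-fidelity convention): 1 - sqrt(F) <= T <= sqrt(1 - F).
Lower bound: T >= 1 - sqrt(F)
sqrt(F) = sqrt(0.606) = 0.7785
T >= 1 - 0.7785
T >= 0.2215

0.2215


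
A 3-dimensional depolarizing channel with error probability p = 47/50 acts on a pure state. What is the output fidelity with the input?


F = (1-p) + p/d
= (1 - 0.9400) + 0.9400/3
= 0.0600 + 0.3133
= 0.3733

0.3733


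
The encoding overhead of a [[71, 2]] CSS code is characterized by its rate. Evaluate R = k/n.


Code rate R = k/n
= 2/71
= 0.0282

0.0282


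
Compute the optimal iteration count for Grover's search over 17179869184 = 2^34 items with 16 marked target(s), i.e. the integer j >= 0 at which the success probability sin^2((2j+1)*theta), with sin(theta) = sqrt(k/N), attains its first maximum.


After j Grover iterations the success probability is P(j) = sin^2((2j+1)*theta), where sin(theta) = sqrt(k/N).
N = 2^34 = 17179869184, k = 16
sin(theta) = sqrt(k/N) = 3.051757812e-05
theta = arcsin(sqrt(k/N)) = 3.051757813e-05 rad
P(j) reaches its first maximum when (2j+1)*theta is as close as possible to pi/2, i.e. j = round(pi/(4*theta) - 1/2).
pi/(4*theta) - 1/2 = 25735.4270
(For comparison, the common estimate pi/4 * sqrt(N/k) = 25735.9270; the exact maximiser is used here.)
Optimal iterations = 25735

25735


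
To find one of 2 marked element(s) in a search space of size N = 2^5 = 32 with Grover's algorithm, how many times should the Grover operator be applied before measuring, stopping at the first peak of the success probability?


After j Grover iterations the success probability is P(j) = sin^2((2j+1)*theta), where sin(theta) = sqrt(k/N).
N = 2^5 = 32, k = 2
sin(theta) = sqrt(k/N) = 0.25
theta = arcsin(sqrt(k/N)) = 0.2526802551 rad
P(j) reaches its first maximum when (2j+1)*theta is as close as possible to pi/2, i.e. j = round(pi/(4*theta) - 1/2).
pi/(4*theta) - 1/2 = 2.6083
(For comparison, the common estimate pi/4 * sqrt(N/k) = 3.1416; the exact maximiser is used here.)
Optimal iterations = 3

3


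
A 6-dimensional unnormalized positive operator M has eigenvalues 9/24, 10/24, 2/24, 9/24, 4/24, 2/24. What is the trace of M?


tr(M) = sum of eigenvalues
= 9/24 + 10/24 + 2/24 + 9/24 + 4/24 + 2/24
= 36/24
= 1.5000

1.5000


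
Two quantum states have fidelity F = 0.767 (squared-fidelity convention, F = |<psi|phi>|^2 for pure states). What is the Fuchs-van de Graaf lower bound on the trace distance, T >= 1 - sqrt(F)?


Fuchs-van de Graaf (squared-fidelity convention): 1 - sqrt(F) <= T <= sqrt(1 - F).
Lower bound: T >= 1 - sqrt(F)
sqrt(F) = sqrt(0.767) = 0.8758
T >= 1 - 0.8758
T >= 0.1242

0.1242


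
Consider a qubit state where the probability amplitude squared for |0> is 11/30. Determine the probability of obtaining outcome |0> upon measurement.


|alpha|^2 = 11/30 = 0.3667
|beta|^2 = 1 - 11/30 = 19/30 = 0.6333
P(|0>) = |alpha|^2 = 0.3667

0.3667


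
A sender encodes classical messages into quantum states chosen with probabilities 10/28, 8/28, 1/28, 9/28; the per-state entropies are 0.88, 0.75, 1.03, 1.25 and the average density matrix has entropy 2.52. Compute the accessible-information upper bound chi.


chi = S(rho) - sum_i p_i * S(rho_i)
Weighted entropy = 10/28 * 0.88 + 8/28 * 0.75 + 1/28 * 1.03 + 9/28 * 1.25
= 0.9671
chi = 2.52 - 0.9671
= 1.5529

1.5529


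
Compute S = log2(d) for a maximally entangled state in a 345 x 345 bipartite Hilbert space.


For a maximally entangled state in d x d:
S = log2(d) = log2(345)
= 8.4305

8.4305


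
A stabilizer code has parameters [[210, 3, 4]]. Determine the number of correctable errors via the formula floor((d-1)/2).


Code parameters: [[210, 3, 4]], distance d = 4.
Number of correctable errors = floor((d-1)/2)
= floor((4 - 1)/2)
= floor(3/2)
= 1

1


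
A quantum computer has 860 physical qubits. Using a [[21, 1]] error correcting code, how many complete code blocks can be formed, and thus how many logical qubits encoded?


Each code block uses 21 physical qubits for 1 logical qubit(s).
Number of complete blocks = floor(860 / 21) = 40
Logical qubits = 40 * 1
= 40

40


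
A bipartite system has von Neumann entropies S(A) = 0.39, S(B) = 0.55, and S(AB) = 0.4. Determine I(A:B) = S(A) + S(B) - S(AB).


I(A:B) = S(A) + S(B) - S(AB)
= 0.39 + 0.55 - 0.4
= 0.5400

0.5400


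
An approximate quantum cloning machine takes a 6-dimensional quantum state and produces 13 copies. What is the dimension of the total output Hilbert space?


Output space = H^(tensor 13) where dim(H) = 6
dim = 6^13
= 36 (after 2 factors)
= 216 (after 3 factors)
= 1296 (after 4 factors)
= 7776 (after 5 factors)
= 46656 (after 6 factors)
= 279936 (after 7 factors)
= 1679616 (after 8 factors)
= 10077696 (after 9 factors)
= 60466176 (after 10 factors)
= 362797056 (after 11 factors)
= 2176782336 (after 12 factors)
= 13060694016 (after 13 factors)
= 13060694016

13060694016


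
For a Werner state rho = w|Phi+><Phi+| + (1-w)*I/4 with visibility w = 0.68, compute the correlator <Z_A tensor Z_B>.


|Phi+> = (|00> + |11>)/sqrt(2)
For the pure Bell state, <Z_A Z_B> = +1 (Bell-state Pauli correlator).
The maximally-mixed part I/4 has tr(I/4 * P tensor P) = 0 for any traceless Pauli P.
So <Z_A Z_B>_rho = w * (+1) + (1 - w) * 0
= 0.68 * (+1)
= 0.6800

0.6800


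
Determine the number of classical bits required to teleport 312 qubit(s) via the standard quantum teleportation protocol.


Quantum teleportation requires 2 classical bits per qubit teleported.
312 qubit(s) -> 2 * 312 = 624 classical bits

624


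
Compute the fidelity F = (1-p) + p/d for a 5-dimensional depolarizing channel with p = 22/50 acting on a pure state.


F = (1-p) + p/d
= (1 - 0.4400) + 0.4400/5
= 0.5600 + 0.0880
= 0.6480

0.6480


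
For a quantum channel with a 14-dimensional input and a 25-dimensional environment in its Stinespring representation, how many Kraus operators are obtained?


Tracing out the environment in an orthonormal basis {|i>_E} gives Kraus operators K_i = <i|_E U |0>_E.
Number of Kraus operators = dim(H_env) = d_env
= 25

25


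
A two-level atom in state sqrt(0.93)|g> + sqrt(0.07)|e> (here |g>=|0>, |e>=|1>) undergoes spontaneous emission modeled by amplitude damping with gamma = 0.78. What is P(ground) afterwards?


For amplitude damping with parameter gamma on state sqrt(a)|0> + sqrt(b)|1>:
alpha^2 = 0.93, beta^2 = 0.07
P(|0>) = alpha^2 + gamma * beta^2
= 0.93 + 0.78 * 0.07
= 0.93 + 0.0546
= 0.9846

0.9846


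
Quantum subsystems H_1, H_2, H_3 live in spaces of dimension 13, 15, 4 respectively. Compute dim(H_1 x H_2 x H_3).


dim(H_1 x H_2 x H_3) = 13 * 15 * 4
= 195 * 4
= 780

780


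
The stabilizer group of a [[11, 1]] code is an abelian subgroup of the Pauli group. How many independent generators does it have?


For an [[n,k]] stabilizer code:
Number of stabilizer generators = n - k
= 11 - 1
= 10

10


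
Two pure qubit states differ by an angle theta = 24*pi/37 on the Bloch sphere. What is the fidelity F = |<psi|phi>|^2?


For states separated by angle theta on Bloch sphere:
F = cos^2(theta/2)
theta = 24*pi/37 = 2.0378
theta/2 = 1.0189
cos(theta/2) = 0.5243
F = 0.2749

0.2749


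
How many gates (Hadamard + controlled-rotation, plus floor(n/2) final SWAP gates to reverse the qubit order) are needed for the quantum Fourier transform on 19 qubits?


Hadamard gates: 19
Controlled rotations: n*(n-1)/2 = 19*18/2 = 171
SWAP gates: floor(n/2) = floor(19/2) = 9
Total = 19 + 171 + 9
= 199

199


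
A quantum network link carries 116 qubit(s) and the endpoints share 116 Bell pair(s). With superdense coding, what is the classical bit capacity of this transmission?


Superdense coding allows 2 classical bits per shared entangled pair.
116 pair(s) -> 2 * 116 = 232 classical bits

232


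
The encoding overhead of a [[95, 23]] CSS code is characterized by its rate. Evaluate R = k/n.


Code rate R = k/n
= 23/95
= 0.2421

0.2421


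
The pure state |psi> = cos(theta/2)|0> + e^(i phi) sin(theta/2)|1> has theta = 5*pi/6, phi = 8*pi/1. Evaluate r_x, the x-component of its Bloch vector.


theta = 2.6180, phi = 25.1327
r_x = sin(theta)*cos(phi) = 0.5000 * 1.0000
r_x = 0.5000

0.5000


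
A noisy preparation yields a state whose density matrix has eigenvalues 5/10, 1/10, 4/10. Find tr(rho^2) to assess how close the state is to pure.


tr(rho^2) = sum of eigenvalues squared
= (5/10)^2 + (1/10)^2 + (4/10)^2
= (25 + 1 + 16) / 100
= 42/100
= 0.4200

0.4200


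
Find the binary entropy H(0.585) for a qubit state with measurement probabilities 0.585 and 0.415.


S = -p*log2(p) - (1-p)*log2(1-p)
p = 0.5850, 1-p = 0.4150
= -0.5850 * log2(0.5850) - 0.4150 * log2(0.4150)
= -(-0.4525) - (-0.5266)
= 0.9791

0.9791


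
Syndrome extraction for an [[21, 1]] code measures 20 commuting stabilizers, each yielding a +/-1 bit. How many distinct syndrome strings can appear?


Each stabilizer generator gives a binary (+1 or -1) measurement outcome.
With 20 independent generators:
Total syndromes = 2^20
= 1048576

1048576


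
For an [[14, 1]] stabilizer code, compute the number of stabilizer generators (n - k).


For an [[n,k]] stabilizer code:
Number of stabilizer generators = n - k
= 14 - 1
= 13

13


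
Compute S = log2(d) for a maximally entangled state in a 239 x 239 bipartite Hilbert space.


For a maximally entangled state in d x d:
S = log2(d) = log2(239)
= 7.9009

7.9009


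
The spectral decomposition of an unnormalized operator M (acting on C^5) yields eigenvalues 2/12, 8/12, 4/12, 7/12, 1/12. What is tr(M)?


tr(M) = sum of eigenvalues
= 2/12 + 8/12 + 4/12 + 7/12 + 1/12
= 22/12
= 1.8333

1.8333


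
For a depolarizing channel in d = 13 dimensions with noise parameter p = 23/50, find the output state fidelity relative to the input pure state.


F = (1-p) + p/d
= (1 - 0.4600) + 0.4600/13
= 0.5400 + 0.0354
= 0.5754

0.5754


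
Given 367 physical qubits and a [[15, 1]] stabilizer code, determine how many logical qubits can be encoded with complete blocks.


Each code block uses 15 physical qubits for 1 logical qubit(s).
Number of complete blocks = floor(367 / 15) = 24
Logical qubits = 24 * 1
= 24

24


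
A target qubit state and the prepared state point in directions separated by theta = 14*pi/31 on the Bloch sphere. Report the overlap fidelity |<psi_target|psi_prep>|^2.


For states separated by angle theta on Bloch sphere:
F = cos^2(theta/2)
theta = 14*pi/31 = 1.4188
theta/2 = 0.7094
cos(theta/2) = 0.7588
F = 0.5757

0.5757


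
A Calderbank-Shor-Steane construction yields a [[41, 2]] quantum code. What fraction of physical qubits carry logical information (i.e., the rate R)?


Code rate R = k/n
= 2/41
= 0.0488

0.0488
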